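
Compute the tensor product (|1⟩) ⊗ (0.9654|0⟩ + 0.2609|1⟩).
0.9654|10⟩ + 0.2609|11⟩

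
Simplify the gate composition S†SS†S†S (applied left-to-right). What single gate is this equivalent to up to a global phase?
S†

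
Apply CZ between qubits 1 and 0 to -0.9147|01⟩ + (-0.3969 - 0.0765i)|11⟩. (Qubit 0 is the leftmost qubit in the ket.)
-0.9147|01⟩ + (0.3969 + 0.0765i)|11⟩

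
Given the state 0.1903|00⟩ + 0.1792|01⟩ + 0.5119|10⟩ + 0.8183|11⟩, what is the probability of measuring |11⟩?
0.6696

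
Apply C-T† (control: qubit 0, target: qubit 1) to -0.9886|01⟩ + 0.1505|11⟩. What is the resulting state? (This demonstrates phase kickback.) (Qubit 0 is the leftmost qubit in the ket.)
-0.9886|01⟩ + (0.1064 - 0.1064i)|11⟩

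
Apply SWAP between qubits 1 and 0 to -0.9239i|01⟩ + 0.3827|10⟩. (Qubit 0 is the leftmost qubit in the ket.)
0.3827|01⟩ - 0.9239i|10⟩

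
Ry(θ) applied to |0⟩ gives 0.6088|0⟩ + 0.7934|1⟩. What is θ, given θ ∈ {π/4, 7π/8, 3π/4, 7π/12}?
7π/12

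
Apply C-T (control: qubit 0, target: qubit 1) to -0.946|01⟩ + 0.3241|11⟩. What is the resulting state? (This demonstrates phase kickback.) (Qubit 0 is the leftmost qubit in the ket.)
-0.946|01⟩ + (0.2292 + 0.2292i)|11⟩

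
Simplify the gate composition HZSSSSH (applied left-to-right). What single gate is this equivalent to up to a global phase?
X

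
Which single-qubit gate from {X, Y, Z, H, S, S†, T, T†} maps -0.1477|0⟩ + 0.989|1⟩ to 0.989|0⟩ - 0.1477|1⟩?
X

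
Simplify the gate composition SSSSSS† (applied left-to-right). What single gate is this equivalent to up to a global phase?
I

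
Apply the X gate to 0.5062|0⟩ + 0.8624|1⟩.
0.8624|0⟩ + 0.5062|1⟩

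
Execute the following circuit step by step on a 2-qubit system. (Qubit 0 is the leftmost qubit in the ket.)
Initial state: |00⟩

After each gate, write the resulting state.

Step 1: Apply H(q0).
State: 1/√2|00⟩ + 1/√2|10⟩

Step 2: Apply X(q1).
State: 1/√2|01⟩ + 1/√2|11⟩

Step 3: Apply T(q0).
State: 1/√2|01⟩ + (1/2 + (1/2)i)|11⟩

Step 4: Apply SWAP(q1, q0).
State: 1/√2|10⟩ + (1/2 + (1/2)i)|11⟩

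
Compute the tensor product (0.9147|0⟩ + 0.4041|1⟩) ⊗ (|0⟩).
0.9147|00⟩ + 0.4041|10⟩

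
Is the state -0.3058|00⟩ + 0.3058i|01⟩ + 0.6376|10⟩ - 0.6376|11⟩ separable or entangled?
Entangled

Writing the state as a|00⟩ + b|01⟩ + c|10⟩ + d|11⟩, it is a product state iff ad − bc = 0.
Here (a, b, c, d) = (-0.3058, 0.3058i, 0.6376, -0.6376): ad − bc = (-0.3058)(-0.6376) − (0.3058i)(0.6376) = (0.195 - 0.195i) ≠ 0, so the state is entangled.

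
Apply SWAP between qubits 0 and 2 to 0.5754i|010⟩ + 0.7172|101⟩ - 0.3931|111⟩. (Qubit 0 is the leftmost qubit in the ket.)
0.5754i|010⟩ + 0.7172|101⟩ - 0.3931|111⟩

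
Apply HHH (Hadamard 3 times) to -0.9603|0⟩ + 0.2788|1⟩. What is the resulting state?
-0.4819|0⟩ - 0.8762|1⟩

H² = I, so H^3 = H: a single Hadamard. With (a, b) = (-0.9603, 0.2788), H gives ((a + b)/√2, (a − b)/√2) = (-0.4819, -0.8762).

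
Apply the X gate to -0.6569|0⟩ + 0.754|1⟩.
0.754|0⟩ - 0.6569|1⟩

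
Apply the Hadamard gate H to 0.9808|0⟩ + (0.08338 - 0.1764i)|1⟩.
(0.7525 - 0.1247i)|0⟩ + (0.6346 + 0.1247i)|1⟩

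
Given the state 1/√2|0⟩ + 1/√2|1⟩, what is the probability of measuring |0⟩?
1/2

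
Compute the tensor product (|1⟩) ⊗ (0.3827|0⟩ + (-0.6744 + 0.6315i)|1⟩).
0.3827|10⟩ + (-0.6744 + 0.6315i)|11⟩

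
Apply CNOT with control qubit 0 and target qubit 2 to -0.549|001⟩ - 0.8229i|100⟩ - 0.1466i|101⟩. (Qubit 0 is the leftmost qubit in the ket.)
-0.549|001⟩ - 0.1466i|100⟩ - 0.8229i|101⟩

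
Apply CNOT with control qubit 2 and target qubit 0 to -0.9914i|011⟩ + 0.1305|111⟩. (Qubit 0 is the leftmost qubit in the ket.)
0.1305|011⟩ - 0.9914i|111⟩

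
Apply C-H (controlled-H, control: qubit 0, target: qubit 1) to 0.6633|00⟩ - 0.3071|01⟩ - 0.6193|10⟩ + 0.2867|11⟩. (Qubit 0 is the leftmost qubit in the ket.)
0.6633|00⟩ - 0.3071|01⟩ - 0.2352|10⟩ - 0.6406|11⟩

C-H leaves the control-|0⟩ kets |00⟩, |01⟩ unchanged and applies H to qubit 1 on the control-|1⟩ pair (|10⟩, |11⟩).
H = [[1/√2, 1/√2], [1/√2, -1/√2]].
With a = amp(|10⟩) = -0.6193 and b = amp(|11⟩) = 0.2867:
new amp(|10⟩) = (1/√2)·a + (1/√2)·b = -0.2352
new amp(|11⟩) = (1/√2)·a + (-1/√2)·b = -0.6406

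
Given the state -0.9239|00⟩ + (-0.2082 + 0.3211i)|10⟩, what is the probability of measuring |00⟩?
0.8536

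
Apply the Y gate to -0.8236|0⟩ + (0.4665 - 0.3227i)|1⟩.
(-0.3227 - 0.4665i)|0⟩ - 0.8236i|1⟩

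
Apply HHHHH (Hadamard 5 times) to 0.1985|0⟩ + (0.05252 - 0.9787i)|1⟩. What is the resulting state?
(0.1775 - 0.692i)|0⟩ + (0.1032 + 0.692i)|1⟩

H² = I, so H^5 = H: a single Hadamard. With (a, b) = (0.1985, (0.05252 - 0.9787i)), H gives ((a + b)/√2, (a − b)/√2) = ((0.1775 - 0.692i), (0.1032 + 0.692i)).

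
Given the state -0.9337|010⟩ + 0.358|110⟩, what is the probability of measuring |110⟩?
0.1282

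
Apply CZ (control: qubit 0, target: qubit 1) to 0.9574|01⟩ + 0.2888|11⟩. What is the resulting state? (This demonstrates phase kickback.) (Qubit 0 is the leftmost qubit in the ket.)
0.9574|01⟩ - 0.2888|11⟩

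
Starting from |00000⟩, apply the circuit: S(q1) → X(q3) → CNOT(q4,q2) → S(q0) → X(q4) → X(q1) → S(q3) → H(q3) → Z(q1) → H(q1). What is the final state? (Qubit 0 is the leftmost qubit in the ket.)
-(1/2)i|00001⟩ + (1/2)i|00011⟩ + (1/2)i|01001⟩ - (1/2)i|01011⟩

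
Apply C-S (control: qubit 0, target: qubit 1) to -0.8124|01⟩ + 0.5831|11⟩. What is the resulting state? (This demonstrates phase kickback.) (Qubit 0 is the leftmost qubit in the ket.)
-0.8124|01⟩ + 0.5831i|11⟩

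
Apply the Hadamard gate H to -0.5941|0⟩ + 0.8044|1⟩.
0.1487|0⟩ - 0.9889|1⟩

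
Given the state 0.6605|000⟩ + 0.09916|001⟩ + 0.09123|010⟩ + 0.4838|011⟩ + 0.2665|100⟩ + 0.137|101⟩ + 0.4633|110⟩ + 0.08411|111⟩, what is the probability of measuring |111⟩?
0.007074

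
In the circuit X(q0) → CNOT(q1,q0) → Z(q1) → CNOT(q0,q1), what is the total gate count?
4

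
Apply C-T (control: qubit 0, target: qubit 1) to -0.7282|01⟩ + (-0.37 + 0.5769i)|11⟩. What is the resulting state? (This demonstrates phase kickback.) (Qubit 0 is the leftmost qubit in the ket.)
-0.7282|01⟩ + (-0.6696 + 0.1463i)|11⟩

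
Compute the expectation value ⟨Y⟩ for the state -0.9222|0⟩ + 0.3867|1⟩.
0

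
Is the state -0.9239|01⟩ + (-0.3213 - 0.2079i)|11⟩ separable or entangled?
Separable

Writing the state as a|00⟩ + b|01⟩ + c|10⟩ + d|11⟩, it is a product state iff ad − bc = 0.
Here (a, b, c, d) = (0, -0.9239, 0, (-0.3213 - 0.2079i)): ad − bc = (0)(-0.3213 - 0.2079i) − (-0.9239)(0) = 0, so the state is separable.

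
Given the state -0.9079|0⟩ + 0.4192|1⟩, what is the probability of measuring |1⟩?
0.1757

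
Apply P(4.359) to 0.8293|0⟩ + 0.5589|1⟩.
0.8293|0⟩ + (-0.1934 - 0.5244i)|1⟩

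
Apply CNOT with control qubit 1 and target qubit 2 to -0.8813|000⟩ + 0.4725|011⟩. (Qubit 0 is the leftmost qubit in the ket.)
-0.8813|000⟩ + 0.4725|010⟩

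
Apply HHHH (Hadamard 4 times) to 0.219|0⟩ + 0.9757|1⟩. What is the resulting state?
0.219|0⟩ + 0.9757|1⟩

H² = I, so an even number of Hadamards cancels: H^4 = I and the state is unchanged.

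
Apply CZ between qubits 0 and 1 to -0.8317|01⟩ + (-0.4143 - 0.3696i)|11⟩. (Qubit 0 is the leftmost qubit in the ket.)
-0.8317|01⟩ + (0.4143 + 0.3696i)|11⟩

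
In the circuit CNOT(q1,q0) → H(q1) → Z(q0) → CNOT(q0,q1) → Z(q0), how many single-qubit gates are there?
3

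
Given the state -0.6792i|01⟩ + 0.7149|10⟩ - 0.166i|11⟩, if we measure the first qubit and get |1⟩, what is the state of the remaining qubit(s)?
0.9741|0⟩ - 0.2262i|1⟩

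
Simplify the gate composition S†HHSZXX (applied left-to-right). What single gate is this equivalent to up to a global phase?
Z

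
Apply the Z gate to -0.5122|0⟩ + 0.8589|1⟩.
-0.5122|0⟩ - 0.8589|1⟩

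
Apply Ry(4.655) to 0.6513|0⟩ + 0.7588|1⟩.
-0.9989|0⟩ - 0.04738|1⟩

Ry(4.655) = [[cos(θ/2), −sin(θ/2)], [sin(θ/2), cos(θ/2)]]; θ = 4.655, cos(θ/2) ≈ -0.686528, sin(θ/2) ≈ 0.727103.
With a = amp(|0⟩) = 0.6513 and b = amp(|1⟩) = 0.7588:
new amp(|0⟩) = (-0.686528)·a + (-0.727103)·b = -0.9989
new amp(|1⟩) = (0.727103)·a + (-0.686528)·b = -0.04738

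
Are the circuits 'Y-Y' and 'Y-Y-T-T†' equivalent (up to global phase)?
Yes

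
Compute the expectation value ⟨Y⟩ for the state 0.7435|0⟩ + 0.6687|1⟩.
0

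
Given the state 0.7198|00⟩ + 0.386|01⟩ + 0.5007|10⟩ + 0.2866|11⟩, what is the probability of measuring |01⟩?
0.149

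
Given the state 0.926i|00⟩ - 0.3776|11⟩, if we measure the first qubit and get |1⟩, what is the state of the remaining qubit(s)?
-|1⟩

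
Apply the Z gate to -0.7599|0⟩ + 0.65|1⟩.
-0.7599|0⟩ - 0.65|1⟩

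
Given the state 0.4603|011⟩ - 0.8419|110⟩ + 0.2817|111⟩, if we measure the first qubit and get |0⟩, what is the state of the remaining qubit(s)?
|11⟩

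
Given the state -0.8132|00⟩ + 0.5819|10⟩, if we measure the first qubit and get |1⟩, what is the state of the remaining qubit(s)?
|0⟩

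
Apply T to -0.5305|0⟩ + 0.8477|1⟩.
-0.5305|0⟩ + (0.5994 + 0.5994i)|1⟩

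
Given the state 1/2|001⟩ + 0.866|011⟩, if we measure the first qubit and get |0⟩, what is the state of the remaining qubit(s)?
0.5|01⟩ + 0.866|11⟩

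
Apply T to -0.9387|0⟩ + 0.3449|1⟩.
-0.9387|0⟩ + (0.2439 + 0.2439i)|1⟩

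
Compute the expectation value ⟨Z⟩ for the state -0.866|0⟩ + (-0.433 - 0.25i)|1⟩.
0.5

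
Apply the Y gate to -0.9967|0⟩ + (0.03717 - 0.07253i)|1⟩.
(-0.07253 - 0.03717i)|0⟩ - 0.9967i|1⟩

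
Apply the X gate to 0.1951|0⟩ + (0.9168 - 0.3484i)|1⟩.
(0.9168 - 0.3484i)|0⟩ + 0.1951|1⟩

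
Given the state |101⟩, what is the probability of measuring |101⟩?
1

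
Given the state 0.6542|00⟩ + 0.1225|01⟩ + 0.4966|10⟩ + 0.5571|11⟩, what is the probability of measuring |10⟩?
0.2466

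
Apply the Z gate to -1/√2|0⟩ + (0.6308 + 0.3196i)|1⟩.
-1/√2|0⟩ + (-0.6308 - 0.3196i)|1⟩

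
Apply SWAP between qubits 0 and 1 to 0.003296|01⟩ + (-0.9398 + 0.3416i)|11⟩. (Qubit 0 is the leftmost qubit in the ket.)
0.003296|10⟩ + (-0.9398 + 0.3416i)|11⟩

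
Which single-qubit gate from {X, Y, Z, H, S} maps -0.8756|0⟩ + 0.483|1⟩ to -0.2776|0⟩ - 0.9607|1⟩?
H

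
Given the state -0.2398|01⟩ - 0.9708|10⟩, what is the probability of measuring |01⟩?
0.0575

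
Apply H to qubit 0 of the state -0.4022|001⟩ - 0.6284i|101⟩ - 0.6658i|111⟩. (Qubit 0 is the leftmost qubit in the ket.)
(-0.2844 - 0.4443i)|001⟩ - 0.4708i|011⟩ + (-0.2844 + 0.4443i)|101⟩ + 0.4708i|111⟩

H on qubit 0 mixes each pair of kets that differ only in qubit 0: amplitudes (a, b) of (|…0…⟩, |…1…⟩) become ((a + b)/√2, (a − b)/√2). Kets absent from the input have amplitude 0.
(|001⟩, |101⟩): (a, b) = (-0.4022, -0.6284i) → ((-0.2844 - 0.4443i), (-0.2844 + 0.4443i))
(|011⟩, |111⟩): (a, b) = (0, -0.6658i) → (-0.4708i, 0.4708i)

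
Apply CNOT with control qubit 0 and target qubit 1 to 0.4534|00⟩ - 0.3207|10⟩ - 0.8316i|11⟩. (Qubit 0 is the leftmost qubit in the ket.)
0.4534|00⟩ - 0.8316i|10⟩ - 0.3207|11⟩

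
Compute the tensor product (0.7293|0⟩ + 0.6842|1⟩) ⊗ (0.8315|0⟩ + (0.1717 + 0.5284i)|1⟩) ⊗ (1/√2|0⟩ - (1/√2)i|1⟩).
0.4288|000⟩ - 0.4288i|001⟩ + (0.08854 + 0.2725i)|010⟩ + (0.2725 - 0.08854i)|011⟩ + 0.4023|100⟩ - 0.4023i|101⟩ + (0.08307 + 0.2556i)|110⟩ + (0.2556 - 0.08307i)|111⟩

amp(|b₁b₂…⟩) = product of the factor amplitudes for bits b₁, b₂, …; only kets whose every factor amplitude is nonzero survive.
|000⟩: (0.7293)(0.8315)(1/√2) = 0.4288
|001⟩: (0.7293)(0.8315)(-(1/√2)i) = -0.4288i
|010⟩: (0.7293)(0.1717 + 0.5284i)(1/√2) = (0.08854 + 0.2725i)
|011⟩: (0.7293)(0.1717 + 0.5284i)(-(1/√2)i) = (0.2725 - 0.08854i)
|100⟩: (0.6842)(0.8315)(1/√2) = 0.4023
|101⟩: (0.6842)(0.8315)(-(1/√2)i) = -0.4023i
|110⟩: (0.6842)(0.1717 + 0.5284i)(1/√2) = (0.08307 + 0.2556i)
|111⟩: (0.6842)(0.1717 + 0.5284i)(-(1/√2)i) = (0.2556 - 0.08307i)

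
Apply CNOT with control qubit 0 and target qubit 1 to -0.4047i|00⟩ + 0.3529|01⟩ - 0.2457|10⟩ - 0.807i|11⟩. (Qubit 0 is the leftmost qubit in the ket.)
-0.4047i|00⟩ + 0.3529|01⟩ - 0.807i|10⟩ - 0.2457|11⟩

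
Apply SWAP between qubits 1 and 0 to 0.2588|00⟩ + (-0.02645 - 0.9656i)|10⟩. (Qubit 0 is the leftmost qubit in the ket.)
0.2588|00⟩ + (-0.02645 - 0.9656i)|01⟩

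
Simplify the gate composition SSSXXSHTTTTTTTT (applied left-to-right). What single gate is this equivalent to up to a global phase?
H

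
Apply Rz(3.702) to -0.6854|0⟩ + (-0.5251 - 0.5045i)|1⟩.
(0.1895 + 0.6587i)|0⟩ + (0.63 - 0.3651i)|1⟩

Rz(3.702) = [[e^(−iθ/2), 0], [0, e^(iθ/2)]] with e^(±iθ/2) = cos(θ/2) ± i·sin(θ/2); θ = 3.702, cos(θ/2) ≈ -0.276551, sin(θ/2) ≈ 0.960999.
With a = amp(|0⟩) = -0.6854 and b = amp(|1⟩) = (-0.5251 - 0.5045i):
new amp(|0⟩) = (-0.276551 - 0.960999i)·a = (0.1895 + 0.6587i)
new amp(|1⟩) = (-0.276551 + 0.960999i)·b = (0.63 - 0.3651i)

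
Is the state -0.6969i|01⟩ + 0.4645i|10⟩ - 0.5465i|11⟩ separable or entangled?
Entangled

Writing the state as a|00⟩ + b|01⟩ + c|10⟩ + d|11⟩, it is a product state iff ad − bc = 0.
Here (a, b, c, d) = (0, -0.6969i, 0.4645i, -0.5465i): ad − bc = (0)(-0.5465i) − (-0.6969i)(0.4645i) = -0.3237 ≠ 0, so the state is entangled.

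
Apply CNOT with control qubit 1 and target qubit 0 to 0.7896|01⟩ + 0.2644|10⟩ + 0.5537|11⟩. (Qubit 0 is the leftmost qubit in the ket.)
0.5537|01⟩ + 0.2644|10⟩ + 0.7896|11⟩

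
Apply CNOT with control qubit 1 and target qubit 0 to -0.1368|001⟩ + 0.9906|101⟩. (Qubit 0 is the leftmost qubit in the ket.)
-0.1368|001⟩ + 0.9906|101⟩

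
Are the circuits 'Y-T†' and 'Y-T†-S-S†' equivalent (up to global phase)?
Yes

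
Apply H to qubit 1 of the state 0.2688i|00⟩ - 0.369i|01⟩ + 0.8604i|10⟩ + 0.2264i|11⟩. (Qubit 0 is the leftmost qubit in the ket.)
-0.07085i|00⟩ + 0.451i|01⟩ + 0.7685i|10⟩ + 0.4483i|11⟩

H on qubit 1 mixes each pair of kets that differ only in qubit 1: amplitudes (a, b) of (|…0…⟩, |…1…⟩) become ((a + b)/√2, (a − b)/√2). Kets absent from the input have amplitude 0.
(|00⟩, |01⟩): (a, b) = (0.2688i, -0.369i) → (-0.07085i, 0.451i)
(|10⟩, |11⟩): (a, b) = (0.8604i, 0.2264i) → (0.7685i, 0.4483i)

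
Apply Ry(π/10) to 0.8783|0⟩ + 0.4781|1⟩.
0.7927|0⟩ + 0.6096|1⟩

Ry(π/10) = [[cos(θ/2), −sin(θ/2)], [sin(θ/2), cos(θ/2)]]; θ = π/10, cos(θ/2) ≈ 0.987688, sin(θ/2) ≈ 0.156434.
With a = amp(|0⟩) = 0.8783 and b = amp(|1⟩) = 0.4781:
new amp(|0⟩) = (0.987688)·a + (-0.156434)·b = 0.7927
new amp(|1⟩) = (0.156434)·a + (0.987688)·b = 0.6096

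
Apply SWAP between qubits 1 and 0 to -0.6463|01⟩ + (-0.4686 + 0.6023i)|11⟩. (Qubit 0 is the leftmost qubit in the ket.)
-0.6463|10⟩ + (-0.4686 + 0.6023i)|11⟩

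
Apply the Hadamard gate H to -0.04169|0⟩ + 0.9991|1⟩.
0.677|0⟩ - 0.7359|1⟩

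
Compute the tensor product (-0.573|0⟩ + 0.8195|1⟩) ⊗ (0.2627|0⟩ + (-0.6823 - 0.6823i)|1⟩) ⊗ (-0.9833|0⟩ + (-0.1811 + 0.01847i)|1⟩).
0.148|000⟩ + (0.02726 - 0.00278i)|001⟩ + (-0.3844 - 0.3844i)|010⟩ + (-0.07802 - 0.06358i)|011⟩ - 0.2117|100⟩ + (-0.03899 + 0.003976i)|101⟩ + (0.5498 + 0.5498i)|110⟩ + (0.1116 + 0.09093i)|111⟩

amp(|b₁b₂…⟩) = product of the factor amplitudes for bits b₁, b₂, …; only kets whose every factor amplitude is nonzero survive.
|000⟩: (-0.573)(0.2627)(-0.9833) = 0.148
|001⟩: (-0.573)(0.2627)(-0.1811 + 0.01847i) = (0.02726 - 0.00278i)
|010⟩: (-0.573)(-0.6823 - 0.6823i)(-0.9833) = (-0.3844 - 0.3844i)
|011⟩: (-0.573)(-0.6823 - 0.6823i)(-0.1811 + 0.01847i) = (-0.07802 - 0.06358i)
|100⟩: (0.8195)(0.2627)(-0.9833) = -0.2117
|101⟩: (0.8195)(0.2627)(-0.1811 + 0.01847i) = (-0.03899 + 0.003976i)
|110⟩: (0.8195)(-0.6823 - 0.6823i)(-0.9833) = (0.5498 + 0.5498i)
|111⟩: (0.8195)(-0.6823 - 0.6823i)(-0.1811 + 0.01847i) = (0.1116 + 0.09093i)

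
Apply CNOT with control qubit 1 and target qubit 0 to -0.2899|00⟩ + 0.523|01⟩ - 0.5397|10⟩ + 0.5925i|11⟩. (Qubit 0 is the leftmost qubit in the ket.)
-0.2899|00⟩ + 0.5925i|01⟩ - 0.5397|10⟩ + 0.523|11⟩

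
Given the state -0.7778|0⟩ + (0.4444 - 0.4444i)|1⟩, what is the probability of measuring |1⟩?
0.395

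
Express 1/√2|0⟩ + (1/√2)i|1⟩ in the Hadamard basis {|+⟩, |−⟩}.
(1/2 + (1/2)i)|+⟩ + (1/2 - (1/2)i)|−⟩

With |ψ⟩ = α|0⟩ + β|1⟩, the Hadamard-basis coefficients are ⟨+|ψ⟩ = (α + β)/√2 and ⟨−|ψ⟩ = (α − β)/√2.
Here α = 1/√2, β = (1/√2)i: (α + β)/√2 = (1/2 + (1/2)i), (α − β)/√2 = (1/2 - (1/2)i).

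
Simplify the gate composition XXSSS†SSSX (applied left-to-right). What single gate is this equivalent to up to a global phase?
X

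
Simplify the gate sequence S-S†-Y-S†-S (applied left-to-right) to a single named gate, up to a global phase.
Y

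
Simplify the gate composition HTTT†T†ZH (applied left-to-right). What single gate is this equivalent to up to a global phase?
X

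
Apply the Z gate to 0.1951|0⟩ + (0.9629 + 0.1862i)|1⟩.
0.1951|0⟩ + (-0.9629 - 0.1862i)|1⟩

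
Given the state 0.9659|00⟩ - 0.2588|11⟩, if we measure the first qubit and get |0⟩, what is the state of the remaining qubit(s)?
|0⟩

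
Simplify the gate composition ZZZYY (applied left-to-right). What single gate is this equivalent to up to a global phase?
Z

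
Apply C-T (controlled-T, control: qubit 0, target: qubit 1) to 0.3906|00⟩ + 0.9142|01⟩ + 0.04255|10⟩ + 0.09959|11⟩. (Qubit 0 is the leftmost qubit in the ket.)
0.3906|00⟩ + 0.9142|01⟩ + 0.04255|10⟩ + (0.07042 + 0.07042i)|11⟩

C-T leaves the control-|0⟩ kets |00⟩, |01⟩ unchanged and applies T to qubit 1 on the control-|1⟩ pair (|10⟩, |11⟩).
T = [[1, 0], [0, (1/√2 + (1/√2)i)]].
With a = amp(|10⟩) = 0.04255 and b = amp(|11⟩) = 0.09959:
new amp(|10⟩) = (1)·a = 0.04255
new amp(|11⟩) = (1/√2 + (1/√2)i)·b = (0.07042 + 0.07042i)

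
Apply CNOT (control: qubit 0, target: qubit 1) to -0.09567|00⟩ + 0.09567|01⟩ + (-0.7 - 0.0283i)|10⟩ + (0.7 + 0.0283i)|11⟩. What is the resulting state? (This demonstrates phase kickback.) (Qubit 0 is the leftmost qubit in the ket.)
-0.09567|00⟩ + 0.09567|01⟩ + (0.7 + 0.0283i)|10⟩ + (-0.7 - 0.0283i)|11⟩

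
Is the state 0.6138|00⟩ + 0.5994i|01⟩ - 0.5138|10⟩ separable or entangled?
Entangled

Writing the state as a|00⟩ + b|01⟩ + c|10⟩ + d|11⟩, it is a product state iff ad − bc = 0.
Here (a, b, c, d) = (0.6138, 0.5994i, -0.5138, 0): ad − bc = (0.6138)(0) − (0.5994i)(-0.5138) = 0.308i ≠ 0, so the state is entangled.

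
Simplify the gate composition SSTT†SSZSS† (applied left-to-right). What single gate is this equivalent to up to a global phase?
Z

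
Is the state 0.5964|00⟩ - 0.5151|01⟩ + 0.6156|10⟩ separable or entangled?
Entangled

Writing the state as a|00⟩ + b|01⟩ + c|10⟩ + d|11⟩, it is a product state iff ad − bc = 0.
Here (a, b, c, d) = (0.5964, -0.5151, 0.6156, 0): ad − bc = (0.5964)(0) − (-0.5151)(0.6156) = 0.3171 ≠ 0, so the state is entangled.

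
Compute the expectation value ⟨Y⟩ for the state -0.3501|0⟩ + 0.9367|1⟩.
0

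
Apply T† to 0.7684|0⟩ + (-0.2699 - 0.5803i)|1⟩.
0.7684|0⟩ + (-0.6012 - 0.2195i)|1⟩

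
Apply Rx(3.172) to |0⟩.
-0.0152|0⟩ - 0.9999i|1⟩

Rx(3.172) = [[cos(θ/2), −i·sin(θ/2)], [−i·sin(θ/2), cos(θ/2)]]; θ = 3.172, cos(θ/2) ≈ -0.0152031, sin(θ/2) ≈ 0.999884.
With a = amp(|0⟩) = 1 and b = amp(|1⟩) = 0:
new amp(|0⟩) = (-0.0152031)·a + (-0.999884i)·b = -0.0152
new amp(|1⟩) = (-0.999884i)·a + (-0.0152031)·b = -0.9999i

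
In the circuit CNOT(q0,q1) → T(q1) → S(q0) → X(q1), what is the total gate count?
4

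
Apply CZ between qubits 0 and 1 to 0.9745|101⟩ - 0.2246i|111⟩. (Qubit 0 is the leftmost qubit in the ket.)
0.9745|101⟩ + 0.2246i|111⟩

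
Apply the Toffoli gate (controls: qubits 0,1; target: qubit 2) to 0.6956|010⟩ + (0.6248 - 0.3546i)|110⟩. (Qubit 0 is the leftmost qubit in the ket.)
0.6956|010⟩ + (0.6248 - 0.3546i)|111⟩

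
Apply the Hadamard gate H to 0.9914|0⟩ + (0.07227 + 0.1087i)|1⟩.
(0.7521 + 0.07686i)|0⟩ + (0.6499 - 0.07686i)|1⟩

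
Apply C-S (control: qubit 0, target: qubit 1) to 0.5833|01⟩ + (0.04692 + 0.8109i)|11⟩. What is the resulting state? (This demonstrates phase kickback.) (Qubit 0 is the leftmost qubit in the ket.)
0.5833|01⟩ + (-0.8109 + 0.04692i)|11⟩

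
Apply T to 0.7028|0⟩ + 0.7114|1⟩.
0.7028|0⟩ + (0.503 + 0.503i)|1⟩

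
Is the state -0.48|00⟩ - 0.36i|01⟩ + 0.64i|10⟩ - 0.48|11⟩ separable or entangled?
Separable

Writing the state as a|00⟩ + b|01⟩ + c|10⟩ + d|11⟩, it is a product state iff ad − bc = 0.
Here (a, b, c, d) = (-0.48, -0.36i, 0.64i, -0.48): ad − bc = (-0.48)(-0.48) − (-0.36i)(0.64i) = 0, so the state is separable.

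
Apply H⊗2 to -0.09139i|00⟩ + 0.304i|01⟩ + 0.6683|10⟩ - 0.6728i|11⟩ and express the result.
(0.3342 - 0.2301i)|00⟩ + (0.3342 + 0.1387i)|01⟩ + (-0.3342 + 0.4427i)|10⟩ + (-0.3342 - 0.5341i)|11⟩

H⊗2 gives amp(|y⟩) = (1/2) Σ_x (−1)^(x·y) amp(|x⟩), where x·y is the number of positions in which both x and y have a 1.
|00⟩: (-0.09139i + 0.304i + 0.6683 - 0.6728i)/2 = (0.3342 - 0.2301i)
|01⟩: (-0.09139i - 0.304i + 0.6683 + 0.6728i)/2 = (0.3342 + 0.1387i)
|10⟩: (-0.09139i + 0.304i - 0.6683 + 0.6728i)/2 = (-0.3342 + 0.4427i)
|11⟩: (-0.09139i - 0.304i - 0.6683 - 0.6728i)/2 = (-0.3342 - 0.5341i)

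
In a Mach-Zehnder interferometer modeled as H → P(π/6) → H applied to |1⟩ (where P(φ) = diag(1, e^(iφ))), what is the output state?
(0.06699 - 0.25i)|0⟩ + (0.933 + 0.25i)|1⟩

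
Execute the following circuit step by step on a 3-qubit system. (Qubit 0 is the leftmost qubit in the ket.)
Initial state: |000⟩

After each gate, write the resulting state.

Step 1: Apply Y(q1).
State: i|010⟩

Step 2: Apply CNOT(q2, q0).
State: i|010⟩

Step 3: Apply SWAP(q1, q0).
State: i|100⟩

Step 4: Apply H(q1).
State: (1/√2)i|100⟩ + (1/√2)i|110⟩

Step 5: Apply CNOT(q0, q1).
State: (1/√2)i|100⟩ + (1/√2)i|110⟩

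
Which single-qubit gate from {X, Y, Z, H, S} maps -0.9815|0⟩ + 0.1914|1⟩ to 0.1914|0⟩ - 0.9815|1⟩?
X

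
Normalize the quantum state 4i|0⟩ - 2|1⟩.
0.8944i|0⟩ - 1/√5|1⟩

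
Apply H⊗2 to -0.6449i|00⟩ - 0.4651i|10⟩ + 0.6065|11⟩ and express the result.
(0.3033 - 0.555i)|00⟩ + (-0.3033 - 0.555i)|01⟩ + (-0.3033 - 0.0899i)|10⟩ + (0.3033 - 0.0899i)|11⟩

H⊗2 gives amp(|y⟩) = (1/2) Σ_x (−1)^(x·y) amp(|x⟩), where x·y is the number of positions in which both x and y have a 1.
|00⟩: (-0.6449i - 0.4651i + 0.6065)/2 = (0.3033 - 0.555i)
|01⟩: (-0.6449i - 0.4651i - 0.6065)/2 = (-0.3033 - 0.555i)
|10⟩: (-0.6449i + 0.4651i - 0.6065)/2 = (-0.3033 - 0.0899i)
|11⟩: (-0.6449i + 0.4651i + 0.6065)/2 = (0.3033 - 0.0899i)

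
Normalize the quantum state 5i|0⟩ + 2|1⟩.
0.9285i|0⟩ + 0.3714|1⟩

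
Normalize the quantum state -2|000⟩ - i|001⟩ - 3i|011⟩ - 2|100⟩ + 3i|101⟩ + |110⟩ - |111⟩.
-0.3714|000⟩ - 0.1857i|001⟩ - 0.5571i|011⟩ - 0.3714|100⟩ + 0.5571i|101⟩ + 0.1857|110⟩ - 0.1857|111⟩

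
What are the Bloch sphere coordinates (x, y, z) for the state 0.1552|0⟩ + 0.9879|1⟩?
(0.3066, 0, -0.9519)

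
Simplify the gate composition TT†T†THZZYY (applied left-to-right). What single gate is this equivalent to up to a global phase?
H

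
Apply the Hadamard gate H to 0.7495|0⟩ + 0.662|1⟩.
0.9981|0⟩ + 0.06187|1⟩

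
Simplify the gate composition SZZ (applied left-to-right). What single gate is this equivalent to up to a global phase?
S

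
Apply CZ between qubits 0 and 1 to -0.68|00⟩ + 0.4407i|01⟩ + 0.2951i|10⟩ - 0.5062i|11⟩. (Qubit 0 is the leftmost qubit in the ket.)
-0.68|00⟩ + 0.4407i|01⟩ + 0.2951i|10⟩ + 0.5062i|11⟩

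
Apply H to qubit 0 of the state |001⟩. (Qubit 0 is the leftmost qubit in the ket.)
1/√2|001⟩ + 1/√2|101⟩

H on qubit 0 mixes each pair of kets that differ only in qubit 0: amplitudes (a, b) of (|…0…⟩, |…1…⟩) become ((a + b)/√2, (a − b)/√2). Kets absent from the input have amplitude 0.
(|001⟩, |101⟩): (a, b) = (1, 0) → (1/√2, 1/√2)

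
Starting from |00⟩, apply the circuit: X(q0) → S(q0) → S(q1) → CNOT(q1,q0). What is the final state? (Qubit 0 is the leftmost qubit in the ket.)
i|10⟩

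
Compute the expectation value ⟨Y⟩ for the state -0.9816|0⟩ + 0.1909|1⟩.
0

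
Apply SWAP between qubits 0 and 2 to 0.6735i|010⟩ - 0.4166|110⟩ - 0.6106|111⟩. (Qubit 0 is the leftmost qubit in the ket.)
0.6735i|010⟩ - 0.4166|011⟩ - 0.6106|111⟩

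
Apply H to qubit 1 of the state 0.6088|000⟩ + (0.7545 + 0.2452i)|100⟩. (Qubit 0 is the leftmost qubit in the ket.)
0.4305|000⟩ + 0.4305|010⟩ + (0.5335 + 0.1734i)|100⟩ + (0.5335 + 0.1734i)|110⟩

H on qubit 1 mixes each pair of kets that differ only in qubit 1: amplitudes (a, b) of (|…0…⟩, |…1…⟩) become ((a + b)/√2, (a − b)/√2). Kets absent from the input have amplitude 0.
(|000⟩, |010⟩): (a, b) = (0.6088, 0) → (0.4305, 0.4305)
(|100⟩, |110⟩): (a, b) = ((0.7545 + 0.2452i), 0) → ((0.5335 + 0.1734i), (0.5335 + 0.1734i))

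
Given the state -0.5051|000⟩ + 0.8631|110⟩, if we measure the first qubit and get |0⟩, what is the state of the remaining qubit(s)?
-|00⟩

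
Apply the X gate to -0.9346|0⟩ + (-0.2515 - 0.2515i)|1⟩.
(-0.2515 - 0.2515i)|0⟩ - 0.9346|1⟩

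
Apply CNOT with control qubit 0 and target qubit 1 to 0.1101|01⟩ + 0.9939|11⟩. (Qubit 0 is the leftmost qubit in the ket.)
0.1101|01⟩ + 0.9939|10⟩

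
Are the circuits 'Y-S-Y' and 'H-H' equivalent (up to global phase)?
No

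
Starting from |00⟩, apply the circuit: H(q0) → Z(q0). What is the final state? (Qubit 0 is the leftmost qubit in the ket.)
1/√2|00⟩ - 1/√2|10⟩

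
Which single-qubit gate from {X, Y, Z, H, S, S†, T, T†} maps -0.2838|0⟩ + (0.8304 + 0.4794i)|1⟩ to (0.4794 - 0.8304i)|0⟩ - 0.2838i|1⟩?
Y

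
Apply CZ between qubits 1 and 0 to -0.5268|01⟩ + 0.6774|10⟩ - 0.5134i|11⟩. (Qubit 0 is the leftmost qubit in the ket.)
-0.5268|01⟩ + 0.6774|10⟩ + 0.5134i|11⟩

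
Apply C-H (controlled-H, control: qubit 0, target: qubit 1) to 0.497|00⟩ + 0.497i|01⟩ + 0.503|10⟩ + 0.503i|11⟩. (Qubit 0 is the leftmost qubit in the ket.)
0.497|00⟩ + 0.497i|01⟩ + (0.3557 + 0.3557i)|10⟩ + (0.3557 - 0.3557i)|11⟩

C-H leaves the control-|0⟩ kets |00⟩, |01⟩ unchanged and applies H to qubit 1 on the control-|1⟩ pair (|10⟩, |11⟩).
H = [[1/√2, 1/√2], [1/√2, -1/√2]].
With a = amp(|10⟩) = 0.503 and b = amp(|11⟩) = 0.503i:
new amp(|10⟩) = (1/√2)·a + (1/√2)·b = (0.3557 + 0.3557i)
new amp(|11⟩) = (1/√2)·a + (-1/√2)·b = (0.3557 - 0.3557i)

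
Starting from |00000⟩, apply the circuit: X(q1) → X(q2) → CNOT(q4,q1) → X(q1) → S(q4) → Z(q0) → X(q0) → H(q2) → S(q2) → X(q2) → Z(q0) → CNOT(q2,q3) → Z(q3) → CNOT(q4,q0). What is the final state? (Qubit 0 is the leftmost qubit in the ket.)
(1/√2)i|10000⟩ + 1/√2|10110⟩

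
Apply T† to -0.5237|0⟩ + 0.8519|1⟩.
-0.5237|0⟩ + (0.6024 - 0.6024i)|1⟩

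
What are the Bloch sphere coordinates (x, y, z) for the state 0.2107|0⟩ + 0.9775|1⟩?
(0.4119, 0, -0.9111)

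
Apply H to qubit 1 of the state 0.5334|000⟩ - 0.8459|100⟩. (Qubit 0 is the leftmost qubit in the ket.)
0.3772|000⟩ + 0.3772|010⟩ - 0.5981|100⟩ - 0.5981|110⟩

H on qubit 1 mixes each pair of kets that differ only in qubit 1: amplitudes (a, b) of (|…0…⟩, |…1…⟩) become ((a + b)/√2, (a − b)/√2). Kets absent from the input have amplitude 0.
(|000⟩, |010⟩): (a, b) = (0.5334, 0) → (0.3772, 0.3772)
(|100⟩, |110⟩): (a, b) = (-0.8459, 0) → (-0.5981, -0.5981)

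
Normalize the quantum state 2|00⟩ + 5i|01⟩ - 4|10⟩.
0.2981|00⟩ + 0.7454i|01⟩ - 0.5963|10⟩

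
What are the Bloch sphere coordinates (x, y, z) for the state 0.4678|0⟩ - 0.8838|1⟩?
(-0.8269, 0, -0.5623)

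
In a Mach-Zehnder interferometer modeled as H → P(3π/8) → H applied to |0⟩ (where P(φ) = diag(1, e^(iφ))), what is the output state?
(0.6913 + 0.4619i)|0⟩ + (0.3087 - 0.4619i)|1⟩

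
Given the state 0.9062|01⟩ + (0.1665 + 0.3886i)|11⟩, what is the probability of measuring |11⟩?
0.1787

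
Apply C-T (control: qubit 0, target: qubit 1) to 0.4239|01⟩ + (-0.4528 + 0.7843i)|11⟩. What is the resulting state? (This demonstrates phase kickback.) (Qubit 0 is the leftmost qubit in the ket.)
0.4239|01⟩ + (-0.8748 + 0.2344i)|11⟩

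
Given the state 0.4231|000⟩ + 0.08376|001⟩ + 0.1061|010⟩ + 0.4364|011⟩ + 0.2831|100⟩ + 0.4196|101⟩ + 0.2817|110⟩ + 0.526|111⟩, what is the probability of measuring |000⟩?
0.179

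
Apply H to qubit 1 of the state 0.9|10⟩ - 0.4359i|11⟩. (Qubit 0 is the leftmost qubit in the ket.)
(0.6364 - 0.3082i)|10⟩ + (0.6364 + 0.3082i)|11⟩

H on qubit 1 mixes each pair of kets that differ only in qubit 1: amplitudes (a, b) of (|…0…⟩, |…1…⟩) become ((a + b)/√2, (a − b)/√2). Kets absent from the input have amplitude 0.
(|10⟩, |11⟩): (a, b) = (0.9, -0.4359i) → ((0.6364 - 0.3082i), (0.6364 + 0.3082i))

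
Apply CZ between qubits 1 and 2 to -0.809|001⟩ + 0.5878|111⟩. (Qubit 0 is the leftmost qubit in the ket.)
-0.809|001⟩ - 0.5878|111⟩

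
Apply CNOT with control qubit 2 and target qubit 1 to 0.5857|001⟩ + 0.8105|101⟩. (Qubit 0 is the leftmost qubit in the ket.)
0.5857|011⟩ + 0.8105|111⟩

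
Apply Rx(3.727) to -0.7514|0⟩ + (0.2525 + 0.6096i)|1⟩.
(0.8005 - 0.2418i)|0⟩ + (-0.07286 + 0.5435i)|1⟩

Rx(3.727) = [[cos(θ/2), −i·sin(θ/2)], [−i·sin(θ/2), cos(θ/2)]]; θ = 3.727, cos(θ/2) ≈ -0.288542, sin(θ/2) ≈ 0.957467.
With a = amp(|0⟩) = -0.7514 and b = amp(|1⟩) = (0.2525 + 0.6096i):
new amp(|0⟩) = (-0.288542)·a + (-0.957467i)·b = (0.8005 - 0.2418i)
new amp(|1⟩) = (-0.957467i)·a + (-0.288542)·b = (-0.07286 + 0.5435i)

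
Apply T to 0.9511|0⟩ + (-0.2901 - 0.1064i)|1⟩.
0.9511|0⟩ + (-0.1299 - 0.2804i)|1⟩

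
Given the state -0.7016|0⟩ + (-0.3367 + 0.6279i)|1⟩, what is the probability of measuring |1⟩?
0.5076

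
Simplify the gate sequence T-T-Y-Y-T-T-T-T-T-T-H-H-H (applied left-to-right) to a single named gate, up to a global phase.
H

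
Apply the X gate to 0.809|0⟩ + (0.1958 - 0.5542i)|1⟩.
(0.1958 - 0.5542i)|0⟩ + 0.809|1⟩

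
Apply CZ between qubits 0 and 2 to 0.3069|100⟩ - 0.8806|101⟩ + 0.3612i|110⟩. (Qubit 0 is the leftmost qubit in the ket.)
0.3069|100⟩ + 0.8806|101⟩ + 0.3612i|110⟩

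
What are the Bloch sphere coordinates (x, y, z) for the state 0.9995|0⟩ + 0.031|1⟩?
(0.06197, 0, 0.998)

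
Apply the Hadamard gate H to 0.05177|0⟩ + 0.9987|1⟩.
0.7428|0⟩ - 0.6696|1⟩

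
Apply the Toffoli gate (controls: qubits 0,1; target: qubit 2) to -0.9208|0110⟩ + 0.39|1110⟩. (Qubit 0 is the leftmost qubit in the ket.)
-0.9208|0110⟩ + 0.39|1100⟩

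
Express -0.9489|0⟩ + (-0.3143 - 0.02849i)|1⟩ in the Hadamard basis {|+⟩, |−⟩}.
(-0.8932 - 0.02015i)|+⟩ + (-0.4487 + 0.02015i)|−⟩

With |ψ⟩ = α|0⟩ + β|1⟩, the Hadamard-basis coefficients are ⟨+|ψ⟩ = (α + β)/√2 and ⟨−|ψ⟩ = (α − β)/√2.
Here α = -0.9489, β = (-0.3143 - 0.02849i): (α + β)/√2 = (-0.8932 - 0.02015i), (α − β)/√2 = (-0.4487 + 0.02015i).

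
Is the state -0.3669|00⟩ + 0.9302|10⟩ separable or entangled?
Separable

Writing the state as a|00⟩ + b|01⟩ + c|10⟩ + d|11⟩, it is a product state iff ad − bc = 0.
Here (a, b, c, d) = (-0.3669, 0, 0.9302, 0): ad − bc = (-0.3669)(0) − (0)(0.9302) = 0, so the state is separable.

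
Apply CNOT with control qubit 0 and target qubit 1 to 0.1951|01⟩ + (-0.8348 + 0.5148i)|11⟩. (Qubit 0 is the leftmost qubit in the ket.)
0.1951|01⟩ + (-0.8348 + 0.5148i)|10⟩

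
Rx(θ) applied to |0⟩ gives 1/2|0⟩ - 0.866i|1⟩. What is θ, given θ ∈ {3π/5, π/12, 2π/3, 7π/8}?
2π/3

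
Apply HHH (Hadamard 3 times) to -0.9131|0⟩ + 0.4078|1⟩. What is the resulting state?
-0.3573|0⟩ - 0.934|1⟩

H² = I, so H^3 = H: a single Hadamard. With (a, b) = (-0.9131, 0.4078), H gives ((a + b)/√2, (a − b)/√2) = (-0.3573, -0.934).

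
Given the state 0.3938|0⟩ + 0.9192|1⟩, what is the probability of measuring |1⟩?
0.8449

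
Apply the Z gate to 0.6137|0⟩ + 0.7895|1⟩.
0.6137|0⟩ - 0.7895|1⟩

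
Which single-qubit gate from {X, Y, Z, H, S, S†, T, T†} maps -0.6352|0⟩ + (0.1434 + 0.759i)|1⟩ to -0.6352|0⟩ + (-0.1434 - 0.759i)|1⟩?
Z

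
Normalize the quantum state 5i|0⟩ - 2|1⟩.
0.9285i|0⟩ - 0.3714|1⟩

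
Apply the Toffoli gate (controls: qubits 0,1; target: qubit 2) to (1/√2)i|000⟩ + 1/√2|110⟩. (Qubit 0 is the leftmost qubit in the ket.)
(1/√2)i|000⟩ + 1/√2|111⟩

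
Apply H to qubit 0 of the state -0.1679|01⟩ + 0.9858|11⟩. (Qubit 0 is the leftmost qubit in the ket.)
0.5783|01⟩ - 0.8158|11⟩

H on qubit 0 mixes each pair of kets that differ only in qubit 0: amplitudes (a, b) of (|…0…⟩, |…1…⟩) become ((a + b)/√2, (a − b)/√2). Kets absent from the input have amplitude 0.
(|01⟩, |11⟩): (a, b) = (-0.1679, 0.9858) → (0.5783, -0.8158)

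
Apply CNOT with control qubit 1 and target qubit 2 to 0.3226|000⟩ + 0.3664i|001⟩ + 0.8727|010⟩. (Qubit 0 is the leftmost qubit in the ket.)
0.3226|000⟩ + 0.3664i|001⟩ + 0.8727|011⟩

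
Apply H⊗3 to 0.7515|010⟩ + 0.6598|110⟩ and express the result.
0.499|000⟩ + 0.499|001⟩ - 0.499|010⟩ - 0.499|011⟩ + 0.03242|100⟩ + 0.03242|101⟩ - 0.03242|110⟩ - 0.03242|111⟩

H⊗3 gives amp(|y⟩) = (1/2√2) Σ_x (−1)^(x·y) amp(|x⟩), where x·y is the number of positions in which both x and y have a 1.
|000⟩: (0.7515 + 0.6598)/(2√2) = 0.499
|001⟩: (0.7515 + 0.6598)/(2√2) = 0.499
|010⟩: (-0.7515 - 0.6598)/(2√2) = -0.499
|011⟩: (-0.7515 - 0.6598)/(2√2) = -0.499
|100⟩: (0.7515 - 0.6598)/(2√2) = 0.03242
|101⟩: (0.7515 - 0.6598)/(2√2) = 0.03242
|110⟩: (-0.7515 + 0.6598)/(2√2) = -0.03242
|111⟩: (-0.7515 + 0.6598)/(2√2) = -0.03242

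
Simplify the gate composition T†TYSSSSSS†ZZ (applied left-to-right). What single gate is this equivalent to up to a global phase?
Y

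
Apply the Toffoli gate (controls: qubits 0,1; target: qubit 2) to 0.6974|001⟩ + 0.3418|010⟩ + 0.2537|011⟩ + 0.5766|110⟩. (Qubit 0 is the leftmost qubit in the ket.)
0.6974|001⟩ + 0.3418|010⟩ + 0.2537|011⟩ + 0.5766|111⟩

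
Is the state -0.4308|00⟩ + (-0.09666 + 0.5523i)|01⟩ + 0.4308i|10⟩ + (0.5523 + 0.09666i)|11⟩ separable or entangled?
Separable

Writing the state as a|00⟩ + b|01⟩ + c|10⟩ + d|11⟩, it is a product state iff ad − bc = 0.
Here (a, b, c, d) = (-0.4308, (-0.09666 + 0.5523i), 0.4308i, (0.5523 + 0.09666i)): ad − bc = (-0.4308)(0.5523 + 0.09666i) − (-0.09666 + 0.5523i)(0.4308i) = 0, so the state is separable.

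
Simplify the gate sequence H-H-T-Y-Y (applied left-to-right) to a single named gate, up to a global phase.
T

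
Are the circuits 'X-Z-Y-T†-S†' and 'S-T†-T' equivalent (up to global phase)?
No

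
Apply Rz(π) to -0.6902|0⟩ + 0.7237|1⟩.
0.6902i|0⟩ + 0.7237i|1⟩

Rz(π) = [[e^(−iθ/2), 0], [0, e^(iθ/2)]] with e^(±iθ/2) = cos(θ/2) ± i·sin(θ/2); θ = π, cos(θ/2) ≈ 0, sin(θ/2) ≈ 1.
With a = amp(|0⟩) = -0.6902 and b = amp(|1⟩) = 0.7237:
new amp(|0⟩) = (-i)·a = 0.6902i
new amp(|1⟩) = (i)·b = 0.7237i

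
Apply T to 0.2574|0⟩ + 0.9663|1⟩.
0.2574|0⟩ + (0.6833 + 0.6833i)|1⟩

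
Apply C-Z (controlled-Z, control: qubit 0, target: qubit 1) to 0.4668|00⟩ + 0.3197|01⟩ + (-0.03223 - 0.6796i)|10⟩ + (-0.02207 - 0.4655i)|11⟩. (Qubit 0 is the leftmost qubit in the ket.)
0.4668|00⟩ + 0.3197|01⟩ + (-0.03223 - 0.6796i)|10⟩ + (0.02207 + 0.4655i)|11⟩

C-Z leaves the control-|0⟩ kets |00⟩, |01⟩ unchanged and applies Z to qubit 1 on the control-|1⟩ pair (|10⟩, |11⟩).
Z = [[1, 0], [0, -1]].
With a = amp(|10⟩) = (-0.03223 - 0.6796i) and b = amp(|11⟩) = (-0.02207 - 0.4655i):
new amp(|10⟩) = (1)·a = (-0.03223 - 0.6796i)
new amp(|11⟩) = (-1)·b = (0.02207 + 0.4655i)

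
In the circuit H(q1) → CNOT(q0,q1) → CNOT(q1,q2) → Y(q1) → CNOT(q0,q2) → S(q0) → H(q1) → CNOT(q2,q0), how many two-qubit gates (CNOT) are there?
4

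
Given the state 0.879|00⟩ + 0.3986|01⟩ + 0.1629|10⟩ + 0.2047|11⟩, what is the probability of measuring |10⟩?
0.02654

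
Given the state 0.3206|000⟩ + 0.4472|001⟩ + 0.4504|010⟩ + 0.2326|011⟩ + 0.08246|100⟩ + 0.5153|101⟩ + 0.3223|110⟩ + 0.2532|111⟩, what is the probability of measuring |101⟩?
0.2655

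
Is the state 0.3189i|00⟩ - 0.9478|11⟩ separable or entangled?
Entangled

Writing the state as a|00⟩ + b|01⟩ + c|10⟩ + d|11⟩, it is a product state iff ad − bc = 0.
Here (a, b, c, d) = (0.3189i, 0, 0, -0.9478): ad − bc = (0.3189i)(-0.9478) − (0)(0) = -0.3023i ≠ 0, so the state is entangled.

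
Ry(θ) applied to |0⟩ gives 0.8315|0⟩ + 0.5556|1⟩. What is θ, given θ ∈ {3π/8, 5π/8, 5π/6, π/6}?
3π/8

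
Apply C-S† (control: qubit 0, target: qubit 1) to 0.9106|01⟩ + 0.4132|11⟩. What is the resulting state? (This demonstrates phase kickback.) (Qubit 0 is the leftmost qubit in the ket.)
0.9106|01⟩ - 0.4132i|11⟩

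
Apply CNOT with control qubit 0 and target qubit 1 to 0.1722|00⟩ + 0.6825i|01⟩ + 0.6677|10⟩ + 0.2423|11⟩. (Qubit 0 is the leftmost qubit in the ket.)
0.1722|00⟩ + 0.6825i|01⟩ + 0.2423|10⟩ + 0.6677|11⟩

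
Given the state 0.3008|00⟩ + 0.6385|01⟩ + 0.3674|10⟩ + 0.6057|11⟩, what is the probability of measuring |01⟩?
0.4077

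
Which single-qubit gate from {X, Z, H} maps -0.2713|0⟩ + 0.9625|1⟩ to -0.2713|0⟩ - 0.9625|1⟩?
Z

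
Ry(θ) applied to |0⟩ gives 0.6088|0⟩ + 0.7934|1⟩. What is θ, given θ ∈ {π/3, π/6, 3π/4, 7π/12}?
7π/12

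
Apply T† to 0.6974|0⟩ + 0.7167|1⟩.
0.6974|0⟩ + (0.5068 - 0.5068i)|1⟩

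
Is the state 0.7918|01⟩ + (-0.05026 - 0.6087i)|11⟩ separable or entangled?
Separable

Writing the state as a|00⟩ + b|01⟩ + c|10⟩ + d|11⟩, it is a product state iff ad − bc = 0.
Here (a, b, c, d) = (0, 0.7918, 0, (-0.05026 - 0.6087i)): ad − bc = (0)(-0.05026 - 0.6087i) − (0.7918)(0) = 0, so the state is separable.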